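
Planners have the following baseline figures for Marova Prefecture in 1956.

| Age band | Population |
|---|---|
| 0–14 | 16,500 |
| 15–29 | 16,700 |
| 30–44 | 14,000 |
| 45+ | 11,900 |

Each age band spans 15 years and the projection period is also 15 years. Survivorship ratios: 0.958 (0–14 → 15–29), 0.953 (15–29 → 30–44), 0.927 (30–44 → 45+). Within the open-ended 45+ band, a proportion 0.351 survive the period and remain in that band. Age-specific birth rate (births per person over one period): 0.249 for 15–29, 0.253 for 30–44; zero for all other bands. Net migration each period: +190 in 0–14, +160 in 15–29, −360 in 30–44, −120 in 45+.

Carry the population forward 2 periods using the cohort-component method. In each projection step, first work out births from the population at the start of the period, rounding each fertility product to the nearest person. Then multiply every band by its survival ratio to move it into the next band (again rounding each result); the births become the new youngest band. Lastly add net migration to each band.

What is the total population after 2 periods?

[period 1]
Births: 16700 * 0.249 = 4158 ; 14000 * 0.253 = 3542 → 7700
15–29: 16500 * 0.958 = 15807
30–44: 16700 * 0.953 = 15915
45+: 14000 * 0.927 + 11900 * 0.351 = 12978 + 4177 = 17155
Net migration: 0–14 + 190 → 7890; 15–29 + 160 → 15967; 30–44 − 360 → 15555; 45+ − 120 → 17035
Giving 7890 / 15967 / 15555 / 17035.
[period 2]
Births: 15967 * 0.249 = 3976 ; 15555 * 0.253 = 3935 → 7911
15–29: 7890 * 0.958 = 7559
30–44: 15967 * 0.953 = 15217
45+: 15555 * 0.927 + 17035 * 0.351 = 14419 + 5979 = 20398
Net migration: 0–14 + 190 → 8101; 15–29 + 160 → 7719; 30–44 − 360 → 14857; 45+ − 120 → 20278
Giving 8101 / 7719 / 14857 / 20278.
Total after period 2: 8101 + 7719 + 14857 + 20278 = 50955

50955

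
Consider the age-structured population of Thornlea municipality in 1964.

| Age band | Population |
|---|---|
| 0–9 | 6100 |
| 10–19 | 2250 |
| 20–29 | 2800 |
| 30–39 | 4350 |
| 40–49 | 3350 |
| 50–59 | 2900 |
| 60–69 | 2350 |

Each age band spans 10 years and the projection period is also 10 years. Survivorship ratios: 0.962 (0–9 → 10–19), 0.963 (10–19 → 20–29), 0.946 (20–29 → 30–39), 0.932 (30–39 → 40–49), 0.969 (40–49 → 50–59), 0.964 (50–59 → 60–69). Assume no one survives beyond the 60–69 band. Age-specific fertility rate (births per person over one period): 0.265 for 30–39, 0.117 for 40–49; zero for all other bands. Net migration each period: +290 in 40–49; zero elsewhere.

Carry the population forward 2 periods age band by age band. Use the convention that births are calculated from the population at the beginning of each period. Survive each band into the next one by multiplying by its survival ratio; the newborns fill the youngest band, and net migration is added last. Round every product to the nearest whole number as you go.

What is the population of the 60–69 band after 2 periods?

Numbering the bands 1..7 from youngest to oldest:
After projecting period 1:
Births: 4350 × 0.265 = 1153 ; 3350 × 0.117 = 392 ⇒ total 1545
Band 2: 6100 × 0.962 = 5868
Band 3: 2250 × 0.963 = 2167
Band 4: 2800 × 0.946 = 2649
Band 5: 4350 × 0.932 = 4054
Band 6: 3350 × 0.969 = 3246
Band 7: 2900 × 0.964 = 2796
Net migration: Band 5 + 290 → 4344
→ [1545, 5868, 2167, 2649, 4344, 3246, 2796]
After projecting period 2:
Births: 2649 × 0.265 = 702 ; 4344 × 0.117 = 508 ⇒ total 1210
Band 2: 1545 × 0.962 = 1486
Band 3: 5868 × 0.963 = 5651
Band 4: 2167 × 0.946 = 2050
Band 5: 2649 × 0.932 = 2469
Band 6: 4344 × 0.969 = 4209
Band 7: 3246 × 0.964 = 3129
Net migration: Band 5 + 290 → 2759
→ [1210, 1486, 5651, 2050, 2759, 4209, 3129]

3129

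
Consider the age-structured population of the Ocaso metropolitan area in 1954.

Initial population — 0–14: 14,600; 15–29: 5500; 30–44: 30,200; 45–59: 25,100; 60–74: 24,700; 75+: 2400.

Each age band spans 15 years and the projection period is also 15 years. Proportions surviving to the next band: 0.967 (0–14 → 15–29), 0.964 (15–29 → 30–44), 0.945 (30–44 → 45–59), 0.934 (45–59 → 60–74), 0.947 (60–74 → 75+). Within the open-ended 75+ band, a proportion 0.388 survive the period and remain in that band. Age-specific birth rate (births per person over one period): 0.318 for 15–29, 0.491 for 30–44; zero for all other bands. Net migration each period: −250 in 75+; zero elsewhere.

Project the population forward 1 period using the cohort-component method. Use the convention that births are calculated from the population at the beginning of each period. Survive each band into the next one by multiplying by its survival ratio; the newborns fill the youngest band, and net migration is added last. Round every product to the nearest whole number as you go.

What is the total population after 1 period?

112051

After projecting period 1:
Births: 5500 * 0.318 = 1749 ; 30200 * 0.491 = 14828 — total 16577
15–29: 14600 * 0.967 = 14118
30–44: 5500 * 0.964 = 5302
45–59: 30200 * 0.945 = 28539
60–74: 25100 * 0.934 = 23443
75+: 24700 * 0.947 + 2400 * 0.388 = 23391 + 931 = 24322
Net migration: 75+ − 250 → 24072
Population now: 0–14=16577, 15–29=14118, 30–44=5302, 45–59=28539, 60–74=23443, 75+=24072
Total after period 1: 16577 + 14118 + 5302 + 28539 + 23443 + 24072 = 112051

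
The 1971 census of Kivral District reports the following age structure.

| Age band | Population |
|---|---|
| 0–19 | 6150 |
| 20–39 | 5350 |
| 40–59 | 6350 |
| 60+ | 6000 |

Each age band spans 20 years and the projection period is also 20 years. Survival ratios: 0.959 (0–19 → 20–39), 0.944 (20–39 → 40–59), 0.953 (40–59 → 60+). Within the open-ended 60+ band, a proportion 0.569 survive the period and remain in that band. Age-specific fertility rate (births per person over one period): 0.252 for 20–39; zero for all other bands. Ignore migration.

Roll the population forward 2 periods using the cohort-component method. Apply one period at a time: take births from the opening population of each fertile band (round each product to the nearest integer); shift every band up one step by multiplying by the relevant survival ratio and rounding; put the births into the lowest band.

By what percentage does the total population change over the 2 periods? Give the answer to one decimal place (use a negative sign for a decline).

Period 1:
Births: 5350 × 0.252 = 1348
20–39: 6150 × 0.959 = 5898
40–59: 5350 × 0.944 = 5050
60+: 6350 × 0.953 + 6000 × 0.569 = 6052 + 3414 = 9466
Giving 1348 / 5898 / 5050 / 9466.
Period 2:
Births: 5898 × 0.252 = 1486
20–39: 1348 × 0.959 = 1293
40–59: 5898 × 0.944 = 5568
60+: 5050 × 0.953 + 9466 × 0.569 = 4813 + 5386 = 10199
Giving 1486 / 1293 / 5568 / 10199.
Total: 23850 → 18546; change = -5304; percentage change = -22.2%

-22.2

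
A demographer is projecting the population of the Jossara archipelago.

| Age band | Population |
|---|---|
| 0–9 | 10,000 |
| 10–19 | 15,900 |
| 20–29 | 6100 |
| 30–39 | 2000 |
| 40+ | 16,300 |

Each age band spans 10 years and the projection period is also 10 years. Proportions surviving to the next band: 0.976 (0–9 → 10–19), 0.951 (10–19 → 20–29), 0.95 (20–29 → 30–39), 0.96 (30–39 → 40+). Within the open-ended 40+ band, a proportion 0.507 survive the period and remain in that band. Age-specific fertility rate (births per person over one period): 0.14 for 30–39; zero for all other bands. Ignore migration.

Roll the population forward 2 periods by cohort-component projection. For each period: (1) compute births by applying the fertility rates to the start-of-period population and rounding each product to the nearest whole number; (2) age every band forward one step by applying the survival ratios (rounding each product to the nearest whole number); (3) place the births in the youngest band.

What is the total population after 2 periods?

Period 1:
Births: 2000 × 0.14 = 280
10–19: 10000 × 0.976 = 9760
20–29: 15900 × 0.951 = 15121
30–39: 6100 × 0.95 = 5795
40+: 2000 × 0.96 + 16300 × 0.507 = 1920 + 8264 = 10184
End of period: [280, 9760, 15121, 5795, 10184]
Period 2:
Births: 5795 × 0.14 = 811
10–19: 280 × 0.976 = 273
20–29: 9760 × 0.951 = 9282
30–39: 15121 × 0.95 = 14365
40+: 5795 × 0.96 + 10184 × 0.507 = 5563 + 5163 = 10726
End of period: [811, 273, 9282, 14365, 10726]
Total after period 2: 811 + 273 + 9282 + 14365 + 10726 = 35457

35457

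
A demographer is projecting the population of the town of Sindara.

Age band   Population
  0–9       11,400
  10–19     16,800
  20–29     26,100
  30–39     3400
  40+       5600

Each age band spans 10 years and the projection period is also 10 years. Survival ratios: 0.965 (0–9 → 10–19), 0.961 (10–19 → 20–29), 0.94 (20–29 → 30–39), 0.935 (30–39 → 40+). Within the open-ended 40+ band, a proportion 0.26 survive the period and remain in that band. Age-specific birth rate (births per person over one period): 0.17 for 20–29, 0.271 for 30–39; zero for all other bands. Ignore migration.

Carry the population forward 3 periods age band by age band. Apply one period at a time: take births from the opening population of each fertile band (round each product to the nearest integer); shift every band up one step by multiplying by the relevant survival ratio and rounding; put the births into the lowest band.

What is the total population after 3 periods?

50348

(Groups numbered youngest = 1 to oldest = 5.)
After projecting period 1:
Births: 26100 × 0.17 = 4437  |  3400 × 0.271 = 921 → total 5358
Group 2: 11400 × 0.965 = 11001
Group 3: 16800 × 0.961 = 16145
Group 4: 26100 × 0.94 = 24534
Group 5: 3400 × 0.935 + 5600 × 0.26 = 3179 + 1456 = 4635
Giving 5358 / 11001 / 16145 / 24534 / 4635.
After projecting period 2:
Births: 16145 × 0.17 = 2745  |  24534 × 0.271 = 6649 → total 9394
Group 2: 5358 × 0.965 = 5170
Group 3: 11001 × 0.961 = 10572
Group 4: 16145 × 0.94 = 15176
Group 5: 24534 × 0.935 + 4635 × 0.26 = 22939 + 1205 = 24144
Giving 9394 / 5170 / 10572 / 15176 / 24144.
After projecting period 3:
Births: 10572 × 0.17 = 1797  |  15176 × 0.271 = 4113 → total 5910
Group 2: 9394 × 0.965 = 9065
Group 3: 5170 × 0.961 = 4968
Group 4: 10572 × 0.94 = 9938
Group 5: 15176 × 0.935 + 24144 × 0.26 = 14190 + 6277 = 20467
Giving 5910 / 9065 / 4968 / 9938 / 20467.
Total after period 3: 5910 + 9065 + 4968 + 9938 + 20467 = 50348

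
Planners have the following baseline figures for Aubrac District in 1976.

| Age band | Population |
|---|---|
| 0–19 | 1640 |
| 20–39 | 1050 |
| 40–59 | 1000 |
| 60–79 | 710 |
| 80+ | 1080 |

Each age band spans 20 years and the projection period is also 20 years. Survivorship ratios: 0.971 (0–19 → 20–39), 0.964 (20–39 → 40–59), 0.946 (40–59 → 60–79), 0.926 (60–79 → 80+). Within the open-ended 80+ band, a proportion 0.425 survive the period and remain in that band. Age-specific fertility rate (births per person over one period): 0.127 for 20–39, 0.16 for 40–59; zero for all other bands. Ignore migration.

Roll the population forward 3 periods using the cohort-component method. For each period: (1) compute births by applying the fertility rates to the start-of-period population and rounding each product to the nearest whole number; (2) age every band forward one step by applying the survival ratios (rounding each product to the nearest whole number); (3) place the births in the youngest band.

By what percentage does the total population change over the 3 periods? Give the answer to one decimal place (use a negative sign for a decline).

-30.3

Period 1.
Births: 1050 * 0.127 = 133 ; 1000 * 0.16 = 160 → 293
20–39: 1640 * 0.971 = 1592
40–59: 1050 * 0.964 = 1012
60–79: 1000 * 0.946 = 946
80+: 710 * 0.926 + 1080 * 0.425 = 657 + 459 = 1116
End of period: [293, 1592, 1012, 946, 1116]
Period 2.
Births: 1592 * 0.127 = 202 ; 1012 * 0.16 = 162 → 364
20–39: 293 * 0.971 = 285
40–59: 1592 * 0.964 = 1535
60–79: 1012 * 0.946 = 957
80+: 946 * 0.926 + 1116 * 0.425 = 876 + 474 = 1350
End of period: [364, 285, 1535, 957, 1350]
Period 3.
Births: 285 * 0.127 = 36 ; 1535 * 0.16 = 246 → 282
20–39: 364 * 0.971 = 353
40–59: 285 * 0.964 = 275
60–79: 1535 * 0.946 = 1452
80+: 957 * 0.926 + 1350 * 0.425 = 886 + 574 = 1460
End of period: [282, 353, 275, 1452, 1460]
Total: 5480 → 3822; change = -1658; percentage change = -30.3%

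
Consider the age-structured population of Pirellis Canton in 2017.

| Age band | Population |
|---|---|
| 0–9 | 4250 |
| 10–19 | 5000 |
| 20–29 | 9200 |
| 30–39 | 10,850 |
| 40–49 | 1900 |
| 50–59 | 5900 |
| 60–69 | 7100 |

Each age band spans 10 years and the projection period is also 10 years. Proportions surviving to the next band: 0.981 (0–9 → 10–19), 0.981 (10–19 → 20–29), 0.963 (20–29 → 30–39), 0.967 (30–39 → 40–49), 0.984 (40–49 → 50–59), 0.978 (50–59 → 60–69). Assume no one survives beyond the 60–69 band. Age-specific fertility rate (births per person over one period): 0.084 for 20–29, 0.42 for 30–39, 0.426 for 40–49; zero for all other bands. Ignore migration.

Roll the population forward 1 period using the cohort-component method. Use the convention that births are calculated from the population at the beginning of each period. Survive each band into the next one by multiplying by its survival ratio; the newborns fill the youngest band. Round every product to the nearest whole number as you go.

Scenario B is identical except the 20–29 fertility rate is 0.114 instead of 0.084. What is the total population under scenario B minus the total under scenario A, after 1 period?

After projecting period 1:
Births: 9200 × 0.084 = 773  |  10850 × 0.42 = 4557  |  1900 × 0.426 = 809 — total 6139
10–19: 4250 × 0.981 = 4169
20–29: 5000 × 0.981 = 4905
30–39: 9200 × 0.963 = 8860
40–49: 10850 × 0.967 = 10492
50–59: 1900 × 0.984 = 1870
60–69: 5900 × 0.978 = 5770
Giving 6139 / 4169 / 4905 / 8860 / 10492 / 1870 / 5770.
Scenario A total after 1 period: 42205
Scenario B projection —
After projecting period 1:
Births: 9200 × 0.114 = 1049  |  10850 × 0.42 = 4557  |  1900 × 0.426 = 809 — total 6415
10–19: 4250 × 0.981 = 4169
20–29: 5000 × 0.981 = 4905
30–39: 9200 × 0.963 = 8860
40–49: 10850 × 0.967 = 10492
50–59: 1900 × 0.984 = 1870
60–69: 5900 × 0.978 = 5770
Giving 6415 / 4169 / 4905 / 8860 / 10492 / 1870 / 5770.
Scenario B total after 1 period: 42481
Difference B − A = 42481 − 42205 = 276

276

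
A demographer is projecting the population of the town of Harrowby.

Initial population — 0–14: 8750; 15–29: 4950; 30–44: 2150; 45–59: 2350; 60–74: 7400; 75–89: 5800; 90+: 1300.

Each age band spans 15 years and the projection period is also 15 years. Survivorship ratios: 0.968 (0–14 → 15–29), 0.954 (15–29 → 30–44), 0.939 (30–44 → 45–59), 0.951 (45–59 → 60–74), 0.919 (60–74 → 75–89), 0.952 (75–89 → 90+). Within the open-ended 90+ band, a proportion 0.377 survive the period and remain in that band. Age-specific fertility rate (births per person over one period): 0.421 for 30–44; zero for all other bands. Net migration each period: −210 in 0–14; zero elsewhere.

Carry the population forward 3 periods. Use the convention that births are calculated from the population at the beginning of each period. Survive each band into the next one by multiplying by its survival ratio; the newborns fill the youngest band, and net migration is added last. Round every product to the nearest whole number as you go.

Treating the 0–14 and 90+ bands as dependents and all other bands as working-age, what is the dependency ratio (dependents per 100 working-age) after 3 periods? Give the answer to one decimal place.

[period 1]
Births: 2150 × 0.421 = 905
15–29: 8750 × 0.968 = 8470
30–44: 4950 × 0.954 = 4722
45–59: 2150 × 0.939 = 2019
60–74: 2350 × 0.951 = 2235
75–89: 7400 × 0.919 = 6801
90+: 5800 × 0.952 + 1300 × 0.377 = 5522 + 490 = 6012
Net migration: 0–14 − 210 → 695
End of period: [695, 8470, 4722, 2019, 2235, 6801, 6012]
[period 2]
Births: 4722 × 0.421 = 1988
15–29: 695 × 0.968 = 673
30–44: 8470 × 0.954 = 8080
45–59: 4722 × 0.939 = 4434
60–74: 2019 × 0.951 = 1920
75–89: 2235 × 0.919 = 2054
90+: 6801 × 0.952 + 6012 × 0.377 = 6475 + 2267 = 8742
Net migration: 0–14 − 210 → 1778
End of period: [1778, 673, 8080, 4434, 1920, 2054, 8742]
[period 3]
Births: 8080 × 0.421 = 3402
15–29: 1778 × 0.968 = 1721
30–44: 673 × 0.954 = 642
45–59: 8080 × 0.939 = 7587
60–74: 4434 × 0.951 = 4217
75–89: 1920 × 0.919 = 1764
90+: 2054 × 0.952 + 8742 × 0.377 = 1955 + 3296 = 5251
Net migration: 0–14 − 210 → 3192
End of period: [3192, 1721, 642, 7587, 4217, 1764, 5251]
Dependents (band 0–14 + band 90+) = 3192 + 5251 = 8443; working-age = 15931; ratio = 8443/15931 × 100 = 53.0

53.0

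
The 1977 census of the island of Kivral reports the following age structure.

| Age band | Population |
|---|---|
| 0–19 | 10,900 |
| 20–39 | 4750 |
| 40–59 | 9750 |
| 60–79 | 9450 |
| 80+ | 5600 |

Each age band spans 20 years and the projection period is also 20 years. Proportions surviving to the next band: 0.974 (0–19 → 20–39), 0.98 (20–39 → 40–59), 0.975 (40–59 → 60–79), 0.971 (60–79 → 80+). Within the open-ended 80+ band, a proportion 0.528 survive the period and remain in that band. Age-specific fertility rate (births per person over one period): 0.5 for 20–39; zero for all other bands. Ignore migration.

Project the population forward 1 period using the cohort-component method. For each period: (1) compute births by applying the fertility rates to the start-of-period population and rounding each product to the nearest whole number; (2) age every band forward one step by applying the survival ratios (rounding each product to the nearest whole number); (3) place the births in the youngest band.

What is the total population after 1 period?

39286

Let group 1 be 0–19 through group 5 = 80+.
Period 1.
Births: 4750 × 0.5 = 2375
Group 2: 10900 × 0.974 = 10617
Group 3: 4750 × 0.98 = 4655
Group 4: 9750 × 0.975 = 9506
Group 5: 9450 × 0.971 + 5600 × 0.528 = 9176 + 2957 = 12133
Giving 2375 / 10617 / 4655 / 9506 / 12133.
Total after period 1: 2375 + 10617 + 4655 + 9506 + 12133 = 39286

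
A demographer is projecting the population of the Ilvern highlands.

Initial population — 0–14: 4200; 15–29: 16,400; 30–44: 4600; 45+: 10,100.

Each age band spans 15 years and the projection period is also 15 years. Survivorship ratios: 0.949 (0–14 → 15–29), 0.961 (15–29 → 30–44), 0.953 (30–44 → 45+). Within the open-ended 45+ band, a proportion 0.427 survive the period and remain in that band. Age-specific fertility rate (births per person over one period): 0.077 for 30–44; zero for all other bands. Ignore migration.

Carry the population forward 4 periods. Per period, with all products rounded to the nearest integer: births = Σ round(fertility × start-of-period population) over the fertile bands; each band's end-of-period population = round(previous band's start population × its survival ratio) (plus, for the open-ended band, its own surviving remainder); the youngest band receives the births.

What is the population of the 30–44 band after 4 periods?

After projecting period 1:
Births: 4600 × 0.077 = 354
15–29: 4200 × 0.949 = 3986
30–44: 16400 × 0.961 = 15760
45+: 4600 × 0.953 + 10100 × 0.427 = 4384 + 4313 = 8697
Population now: 0–14=354, 15–29=3986, 30–44=15760, 45+=8697
After projecting period 2:
Births: 15760 × 0.077 = 1214
15–29: 354 × 0.949 = 336
30–44: 3986 × 0.961 = 3831
45+: 15760 × 0.953 + 8697 × 0.427 = 15019 + 3714 = 18733
Population now: 0–14=1214, 15–29=336, 30–44=3831, 45+=18733
After projecting period 3:
Births: 3831 × 0.077 = 295
15–29: 1214 × 0.949 = 1152
30–44: 336 × 0.961 = 323
45+: 3831 × 0.953 + 18733 × 0.427 = 3651 + 7999 = 11650
Population now: 0–14=295, 15–29=1152, 30–44=323, 45+=11650
After projecting period 4:
Births: 323 × 0.077 = 25
15–29: 295 × 0.949 = 280
30–44: 1152 × 0.961 = 1107
45+: 323 × 0.953 + 11650 × 0.427 = 308 + 4975 = 5283
Population now: 0–14=25, 15–29=280, 30–44=1107, 45+=5283

1107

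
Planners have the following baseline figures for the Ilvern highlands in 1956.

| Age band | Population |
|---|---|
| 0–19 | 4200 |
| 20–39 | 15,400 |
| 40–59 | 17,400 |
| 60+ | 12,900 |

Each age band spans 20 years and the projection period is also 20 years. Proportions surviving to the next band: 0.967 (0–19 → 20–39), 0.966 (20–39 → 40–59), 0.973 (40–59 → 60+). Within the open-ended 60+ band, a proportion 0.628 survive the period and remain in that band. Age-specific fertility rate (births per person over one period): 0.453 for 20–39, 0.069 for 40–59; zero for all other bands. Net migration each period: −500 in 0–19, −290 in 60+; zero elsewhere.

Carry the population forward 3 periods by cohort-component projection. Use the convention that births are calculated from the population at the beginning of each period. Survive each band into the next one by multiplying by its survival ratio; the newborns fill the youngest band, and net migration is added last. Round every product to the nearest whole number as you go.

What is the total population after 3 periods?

(Bands numbered youngest = 1 to oldest = 4.)
[period 1]
Births: 15400 * 0.453 = 6976 ; 17400 * 0.069 = 1201 → 8177
Band 2: 4200 * 0.967 = 4061
Band 3: 15400 * 0.966 = 14876
Band 4: 17400 * 0.973 + 12900 * 0.628 = 16930 + 8101 = 25031
Net migration: Band 1 − 500 → 7677; Band 4 − 290 → 24741
Giving 7677 / 4061 / 14876 / 24741.
[period 2]
Births: 4061 * 0.453 = 1840 ; 14876 * 0.069 = 1026 → 2866
Band 2: 7677 * 0.967 = 7424
Band 3: 4061 * 0.966 = 3923
Band 4: 14876 * 0.973 + 24741 * 0.628 = 14474 + 15537 = 30011
Net migration: Band 1 − 500 → 2366; Band 4 − 290 → 29721
Giving 2366 / 7424 / 3923 / 29721.
[period 3]
Births: 7424 * 0.453 = 3363 ; 3923 * 0.069 = 271 → 3634
Band 2: 2366 * 0.967 = 2288
Band 3: 7424 * 0.966 = 7172
Band 4: 3923 * 0.973 + 29721 * 0.628 = 3817 + 18665 = 22482
Net migration: Band 1 − 500 → 3134; Band 4 − 290 → 22192
Giving 3134 / 2288 / 7172 / 22192.
Total after period 3: 3134 + 2288 + 7172 + 22192 = 34786

34786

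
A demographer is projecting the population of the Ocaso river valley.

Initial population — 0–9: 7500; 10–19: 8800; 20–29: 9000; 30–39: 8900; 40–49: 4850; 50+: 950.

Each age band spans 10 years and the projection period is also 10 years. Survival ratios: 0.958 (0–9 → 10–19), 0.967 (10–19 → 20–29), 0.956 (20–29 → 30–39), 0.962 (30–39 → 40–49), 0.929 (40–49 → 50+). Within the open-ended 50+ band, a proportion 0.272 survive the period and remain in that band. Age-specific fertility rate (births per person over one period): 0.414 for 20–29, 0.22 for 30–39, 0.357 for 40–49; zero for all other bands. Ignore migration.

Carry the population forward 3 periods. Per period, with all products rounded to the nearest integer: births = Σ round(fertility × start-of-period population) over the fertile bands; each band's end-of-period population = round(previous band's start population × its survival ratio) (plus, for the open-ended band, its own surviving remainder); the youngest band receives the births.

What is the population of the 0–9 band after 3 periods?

7621

Let band 1 be 0–9 through band 6 = 50+.
[period 1]
Births: 9000 × 0.414 = 3726 ; 8900 × 0.22 = 1958 ; 4850 × 0.357 = 1731 → total 7415
Band 2: 7500 × 0.958 = 7185
Band 3: 8800 × 0.967 = 8510
Band 4: 9000 × 0.956 = 8604
Band 5: 8900 × 0.962 = 8562
Band 6: 4850 × 0.929 + 950 × 0.272 = 4506 + 258 = 4764
→ [7415, 7185, 8510, 8604, 8562, 4764]
[period 2]
Births: 8510 × 0.414 = 3523 ; 8604 × 0.22 = 1893 ; 8562 × 0.357 = 3057 → total 8473
Band 2: 7415 × 0.958 = 7104
Band 3: 7185 × 0.967 = 6948
Band 4: 8510 × 0.956 = 8136
Band 5: 8604 × 0.962 = 8277
Band 6: 8562 × 0.929 + 4764 × 0.272 = 7954 + 1296 = 9250
→ [8473, 7104, 6948, 8136, 8277, 9250]
[period 3]
Births: 6948 × 0.414 = 2876 ; 8136 × 0.22 = 1790 ; 8277 × 0.357 = 2955 → total 7621
Band 2: 8473 × 0.958 = 8117
Band 3: 7104 × 0.967 = 6870
Band 4: 6948 × 0.956 = 6642
Band 5: 8136 × 0.962 = 7827
Band 6: 8277 × 0.929 + 9250 × 0.272 = 7689 + 2516 = 10205
→ [7621, 8117, 6870, 6642, 7827, 10205]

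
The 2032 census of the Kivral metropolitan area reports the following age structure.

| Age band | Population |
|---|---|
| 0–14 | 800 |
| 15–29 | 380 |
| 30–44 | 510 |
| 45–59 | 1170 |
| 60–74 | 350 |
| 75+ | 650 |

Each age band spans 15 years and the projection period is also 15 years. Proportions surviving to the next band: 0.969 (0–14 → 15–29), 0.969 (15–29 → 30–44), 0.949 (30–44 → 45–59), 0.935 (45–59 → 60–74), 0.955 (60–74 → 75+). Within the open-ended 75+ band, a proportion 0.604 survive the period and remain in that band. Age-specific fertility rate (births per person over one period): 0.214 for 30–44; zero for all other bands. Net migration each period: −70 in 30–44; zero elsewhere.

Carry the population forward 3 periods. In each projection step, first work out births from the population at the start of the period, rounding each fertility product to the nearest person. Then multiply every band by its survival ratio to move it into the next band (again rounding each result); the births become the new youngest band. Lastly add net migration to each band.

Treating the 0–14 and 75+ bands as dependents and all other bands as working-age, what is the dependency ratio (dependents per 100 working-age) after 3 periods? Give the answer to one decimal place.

146.6

(Groups numbered youngest = 1 to oldest = 6.)
Period 1.
Births: 510 * 0.214 = 109
Group 2: 800 * 0.969 = 775
Group 3: 380 * 0.969 = 368
Group 4: 510 * 0.949 = 484
Group 5: 1170 * 0.935 = 1094
Group 6: 350 * 0.955 + 650 * 0.604 = 334 + 393 = 727
Net migration: Group 3 − 70 → 298
Giving 109 / 775 / 298 / 484 / 1094 / 727.
Period 2.
Births: 298 * 0.214 = 64
Group 2: 109 * 0.969 = 106
Group 3: 775 * 0.969 = 751
Group 4: 298 * 0.949 = 283
Group 5: 484 * 0.935 = 453
Group 6: 1094 * 0.955 + 727 * 0.604 = 1045 + 439 = 1484
Net migration: Group 3 − 70 → 681
Giving 64 / 106 / 681 / 283 / 453 / 1484.
Period 3.
Births: 681 * 0.214 = 146
Group 2: 64 * 0.969 = 62
Group 3: 106 * 0.969 = 103
Group 4: 681 * 0.949 = 646
Group 5: 283 * 0.935 = 265
Group 6: 453 * 0.955 + 1484 * 0.604 = 433 + 896 = 1329
Net migration: Group 3 − 70 → 33
Giving 146 / 62 / 33 / 646 / 265 / 1329.
Dependents (band 0–14 + band 75+) = 146 + 1329 = 1475; working-age = 1006; ratio = 1475/1006 × 100 = 146.6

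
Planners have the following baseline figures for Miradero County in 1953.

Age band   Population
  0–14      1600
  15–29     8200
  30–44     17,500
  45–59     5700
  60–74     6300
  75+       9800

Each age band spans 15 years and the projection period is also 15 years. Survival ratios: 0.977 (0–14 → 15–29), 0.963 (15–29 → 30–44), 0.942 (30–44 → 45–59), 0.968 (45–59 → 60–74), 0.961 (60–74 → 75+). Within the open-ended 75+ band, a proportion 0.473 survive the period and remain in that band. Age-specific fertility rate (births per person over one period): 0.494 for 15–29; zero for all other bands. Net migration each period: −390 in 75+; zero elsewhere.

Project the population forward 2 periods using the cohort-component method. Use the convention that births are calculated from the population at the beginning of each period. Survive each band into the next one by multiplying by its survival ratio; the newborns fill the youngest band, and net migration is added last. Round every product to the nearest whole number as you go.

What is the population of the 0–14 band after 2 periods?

Numbering the groups 1..6 from youngest to oldest:
After projecting period 1:
Births: 8200 × 0.494 = 4051
Group 2: 1600 × 0.977 = 1563
Group 3: 8200 × 0.963 = 7897
Group 4: 17500 × 0.942 = 16485
Group 5: 5700 × 0.968 = 5518
Group 6: 6300 × 0.961 + 9800 × 0.473 = 6054 + 4635 = 10689
Net migration: Group 6 − 390 → 10299
End of period: [4051, 1563, 7897, 16485, 5518, 10299]
After projecting period 2:
Births: 1563 × 0.494 = 772
Group 2: 4051 × 0.977 = 3958
Group 3: 1563 × 0.963 = 1505
Group 4: 7897 × 0.942 = 7439
Group 5: 16485 × 0.968 = 15957
Group 6: 5518 × 0.961 + 10299 × 0.473 = 5303 + 4871 = 10174
Net migration: Group 6 − 390 → 9784
End of period: [772, 3958, 1505, 7439, 15957, 9784]

772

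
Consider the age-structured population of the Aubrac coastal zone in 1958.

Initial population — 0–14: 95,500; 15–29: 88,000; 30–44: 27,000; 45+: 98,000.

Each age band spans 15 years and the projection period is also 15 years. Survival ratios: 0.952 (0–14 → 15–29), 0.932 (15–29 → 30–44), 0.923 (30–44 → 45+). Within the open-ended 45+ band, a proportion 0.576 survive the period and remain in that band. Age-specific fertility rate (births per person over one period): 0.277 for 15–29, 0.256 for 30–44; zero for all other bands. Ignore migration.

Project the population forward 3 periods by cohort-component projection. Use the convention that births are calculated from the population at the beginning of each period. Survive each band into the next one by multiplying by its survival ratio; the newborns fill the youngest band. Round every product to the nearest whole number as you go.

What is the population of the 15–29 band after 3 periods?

43963

Period 1.
Births: 88000 * 0.277 = 24376 ; 27000 * 0.256 = 6912 → 31288
15–29: 95500 * 0.952 = 90916
30–44: 88000 * 0.932 = 82016
45+: 27000 * 0.923 + 98000 * 0.576 = 24921 + 56448 = 81369
End of period: [31288, 90916, 82016, 81369]
Period 2.
Births: 90916 * 0.277 = 25184 ; 82016 * 0.256 = 20996 → 46180
15–29: 31288 * 0.952 = 29786
30–44: 90916 * 0.932 = 84734
45+: 82016 * 0.923 + 81369 * 0.576 = 75701 + 46869 = 122570
End of period: [46180, 29786, 84734, 122570]
Period 3.
Births: 29786 * 0.277 = 8251 ; 84734 * 0.256 = 21692 → 29943
15–29: 46180 * 0.952 = 43963
30–44: 29786 * 0.932 = 27761
45+: 84734 * 0.923 + 122570 * 0.576 = 78209 + 70600 = 148809
End of period: [29943, 43963, 27761, 148809]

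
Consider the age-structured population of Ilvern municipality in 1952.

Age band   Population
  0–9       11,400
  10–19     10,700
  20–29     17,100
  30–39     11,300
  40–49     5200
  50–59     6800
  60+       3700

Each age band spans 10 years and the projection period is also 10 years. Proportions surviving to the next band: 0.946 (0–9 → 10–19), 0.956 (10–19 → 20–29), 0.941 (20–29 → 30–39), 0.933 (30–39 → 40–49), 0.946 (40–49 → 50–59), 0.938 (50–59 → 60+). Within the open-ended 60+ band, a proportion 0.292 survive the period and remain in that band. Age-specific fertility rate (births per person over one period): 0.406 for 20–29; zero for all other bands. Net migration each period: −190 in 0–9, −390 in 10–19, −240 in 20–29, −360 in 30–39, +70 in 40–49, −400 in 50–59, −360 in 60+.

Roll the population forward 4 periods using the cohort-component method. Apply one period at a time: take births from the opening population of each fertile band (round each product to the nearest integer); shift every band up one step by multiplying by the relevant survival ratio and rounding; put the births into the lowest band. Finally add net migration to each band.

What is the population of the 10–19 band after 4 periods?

[period 1]
Births: 17100 × 0.406 = 6943
10–19: 11400 × 0.946 = 10784
20–29: 10700 × 0.956 = 10229
30–39: 17100 × 0.941 = 16091
40–49: 11300 × 0.933 = 10543
50–59: 5200 × 0.946 = 4919
60+: 6800 × 0.938 + 3700 × 0.292 = 6378 + 1080 = 7458
Net migration: 0–9 − 190 → 6753; 10–19 − 390 → 10394; 20–29 − 240 → 9989; 30–39 − 360 → 15731; 40–49 + 70 → 10613; 50–59 − 400 → 4519; 60+ − 360 → 7098
→ [6753, 10394, 9989, 15731, 10613, 4519, 7098]
[period 2]
Births: 9989 × 0.406 = 4056
10–19: 6753 × 0.946 = 6388
20–29: 10394 × 0.956 = 9937
30–39: 9989 × 0.941 = 9400
40–49: 15731 × 0.933 = 14677
50–59: 10613 × 0.946 = 10040
60+: 4519 × 0.938 + 7098 × 0.292 = 4239 + 2073 = 6312
Net migration: 0–9 − 190 → 3866; 10–19 − 390 → 5998; 20–29 − 240 → 9697; 30–39 − 360 → 9040; 40–49 + 70 → 14747; 50–59 − 400 → 9640; 60+ − 360 → 5952
→ [3866, 5998, 9697, 9040, 14747, 9640, 5952]
[period 3]
Births: 9697 × 0.406 = 3937
10–19: 3866 × 0.946 = 3657
20–29: 5998 × 0.956 = 5734
30–39: 9697 × 0.941 = 9125
40–49: 9040 × 0.933 = 8434
50–59: 14747 × 0.946 = 13951
60+: 9640 × 0.938 + 5952 × 0.292 = 9042 + 1738 = 10780
Net migration: 0–9 − 190 → 3747; 10–19 − 390 → 3267; 20–29 − 240 → 5494; 30–39 − 360 → 8765; 40–49 + 70 → 8504; 50–59 − 400 → 13551; 60+ − 360 → 10420
→ [3747, 3267, 5494, 8765, 8504, 13551, 10420]
[period 4]
Births: 5494 × 0.406 = 2231
10–19: 3747 × 0.946 = 3545
20–29: 3267 × 0.956 = 3123
30–39: 5494 × 0.941 = 5170
40–49: 8765 × 0.933 = 8178
50–59: 8504 × 0.946 = 8045
60+: 13551 × 0.938 + 10420 × 0.292 = 12711 + 3043 = 15754
Net migration: 0–9 − 190 → 2041; 10–19 − 390 → 3155; 20–29 − 240 → 2883; 30–39 − 360 → 4810; 40–49 + 70 → 8248; 50–59 − 400 → 7645; 60+ − 360 → 15394
→ [2041, 3155, 2883, 4810, 8248, 7645, 15394]

3155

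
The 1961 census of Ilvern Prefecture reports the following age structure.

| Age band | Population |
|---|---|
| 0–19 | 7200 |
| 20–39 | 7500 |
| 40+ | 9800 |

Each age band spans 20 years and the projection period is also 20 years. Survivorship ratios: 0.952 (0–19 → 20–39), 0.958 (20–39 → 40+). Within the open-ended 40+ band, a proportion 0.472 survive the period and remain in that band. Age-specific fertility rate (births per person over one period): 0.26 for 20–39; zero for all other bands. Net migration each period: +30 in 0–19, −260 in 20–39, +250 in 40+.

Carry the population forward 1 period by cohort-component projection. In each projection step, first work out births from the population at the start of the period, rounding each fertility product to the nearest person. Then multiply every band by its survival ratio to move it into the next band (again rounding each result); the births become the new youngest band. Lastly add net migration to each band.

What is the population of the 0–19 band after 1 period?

Call the groups 1 to 3, youngest first.
After projecting period 1:
Births: 7500 × 0.26 = 1950
Group 2: 7200 × 0.952 = 6854
Group 3: 7500 × 0.958 + 9800 × 0.472 = 7185 + 4626 = 11811
Net migration: Group 1 + 30 → 1980; Group 2 − 260 → 6594; Group 3 + 250 → 12061
Giving 1980 / 6594 / 12061.

1980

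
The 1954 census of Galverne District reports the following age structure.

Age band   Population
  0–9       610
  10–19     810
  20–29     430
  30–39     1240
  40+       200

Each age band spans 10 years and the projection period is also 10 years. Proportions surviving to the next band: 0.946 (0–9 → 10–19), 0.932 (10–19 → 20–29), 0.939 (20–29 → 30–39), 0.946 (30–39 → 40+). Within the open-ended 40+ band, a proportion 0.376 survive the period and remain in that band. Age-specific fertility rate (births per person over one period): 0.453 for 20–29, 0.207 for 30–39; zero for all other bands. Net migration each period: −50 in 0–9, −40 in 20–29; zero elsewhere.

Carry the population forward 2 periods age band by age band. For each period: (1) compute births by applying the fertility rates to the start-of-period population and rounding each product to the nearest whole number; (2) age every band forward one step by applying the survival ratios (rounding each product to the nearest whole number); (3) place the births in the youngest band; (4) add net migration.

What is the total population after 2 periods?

2758

(Bands numbered youngest = 1 to oldest = 5.)
After projecting period 1:
Births: 430 × 0.453 = 195  |  1240 × 0.207 = 257 ⇒ total 452
Band 2: 610 × 0.946 = 577
Band 3: 810 × 0.932 = 755
Band 4: 430 × 0.939 = 404
Band 5: 1240 × 0.946 + 200 × 0.376 = 1173 + 75 = 1248
Net migration: Band 1 − 50 → 402; Band 3 − 40 → 715
End of period: [402, 577, 715, 404, 1248]
After projecting period 2:
Births: 715 × 0.453 = 324  |  404 × 0.207 = 84 ⇒ total 408
Band 2: 402 × 0.946 = 380
Band 3: 577 × 0.932 = 538
Band 4: 715 × 0.939 = 671
Band 5: 404 × 0.946 + 1248 × 0.376 = 382 + 469 = 851
Net migration: Band 1 − 50 → 358; Band 3 − 40 → 498
End of period: [358, 380, 498, 671, 851]
Total after period 2: 358 + 380 + 498 + 671 + 851 = 2758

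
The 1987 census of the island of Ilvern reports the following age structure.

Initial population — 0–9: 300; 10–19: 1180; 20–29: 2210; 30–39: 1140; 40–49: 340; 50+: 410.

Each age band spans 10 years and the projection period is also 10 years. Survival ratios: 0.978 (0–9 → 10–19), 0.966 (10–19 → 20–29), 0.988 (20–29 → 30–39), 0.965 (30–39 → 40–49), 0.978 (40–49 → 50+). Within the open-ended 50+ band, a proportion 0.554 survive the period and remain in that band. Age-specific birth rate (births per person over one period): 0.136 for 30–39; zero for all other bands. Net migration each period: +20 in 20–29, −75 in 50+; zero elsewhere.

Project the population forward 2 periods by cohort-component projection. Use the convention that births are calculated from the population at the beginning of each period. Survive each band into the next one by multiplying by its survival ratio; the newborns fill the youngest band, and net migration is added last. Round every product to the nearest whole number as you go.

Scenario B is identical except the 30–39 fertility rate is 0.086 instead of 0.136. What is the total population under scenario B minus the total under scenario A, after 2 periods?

Let band 1 be 0–9 through band 6 = 50+.
Period 1.
Births: 1140 * 0.136 = 155
Band 2: 300 * 0.978 = 293
Band 3: 1180 * 0.966 = 1140
Band 4: 2210 * 0.988 = 2183
Band 5: 1140 * 0.965 = 1100
Band 6: 340 * 0.978 + 410 * 0.554 = 333 + 227 = 560
Net migration: Band 3 + 20 → 1160; Band 6 − 75 → 485
Giving 155 / 293 / 1160 / 2183 / 1100 / 485.
Period 2.
Births: 2183 * 0.136 = 297
Band 2: 155 * 0.978 = 152
Band 3: 293 * 0.966 = 283
Band 4: 1160 * 0.988 = 1146
Band 5: 2183 * 0.965 = 2107
Band 6: 1100 * 0.978 + 485 * 0.554 = 1076 + 269 = 1345
Net migration: Band 3 + 20 → 303; Band 6 − 75 → 1270
Giving 297 / 152 / 303 / 1146 / 2107 / 1270.
Scenario A total after 2 periods: 5275
Scenario B projection —
Period 1.
Births: 1140 * 0.086 = 98
Band 2: 300 * 0.978 = 293
Band 3: 1180 * 0.966 = 1140
Band 4: 2210 * 0.988 = 2183
Band 5: 1140 * 0.965 = 1100
Band 6: 340 * 0.978 + 410 * 0.554 = 333 + 227 = 560
Net migration: Band 3 + 20 → 1160; Band 6 − 75 → 485
Giving 98 / 293 / 1160 / 2183 / 1100 / 485.
Period 2.
Births: 2183 * 0.086 = 188
Band 2: 98 * 0.978 = 96
Band 3: 293 * 0.966 = 283
Band 4: 1160 * 0.988 = 1146
Band 5: 2183 * 0.965 = 2107
Band 6: 1100 * 0.978 + 485 * 0.554 = 1076 + 269 = 1345
Net migration: Band 3 + 20 → 303; Band 6 − 75 → 1270
Giving 188 / 96 / 303 / 1146 / 2107 / 1270.
Scenario B total after 2 periods: 5110
Difference B − A = 5110 − 5275 = -165

-165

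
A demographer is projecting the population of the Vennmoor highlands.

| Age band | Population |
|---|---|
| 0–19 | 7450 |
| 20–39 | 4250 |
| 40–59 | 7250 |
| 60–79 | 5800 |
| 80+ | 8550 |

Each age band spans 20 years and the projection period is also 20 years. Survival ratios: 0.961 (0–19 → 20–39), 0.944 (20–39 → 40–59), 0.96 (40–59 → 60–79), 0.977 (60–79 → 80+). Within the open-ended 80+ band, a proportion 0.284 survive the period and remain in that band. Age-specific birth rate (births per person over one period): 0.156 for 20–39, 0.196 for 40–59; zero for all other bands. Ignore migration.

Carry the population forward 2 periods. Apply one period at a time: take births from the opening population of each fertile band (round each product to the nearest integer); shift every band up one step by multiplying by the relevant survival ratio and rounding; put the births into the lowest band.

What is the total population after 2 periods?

23615

After projecting period 1:
Births: 4250 × 0.156 = 663 ; 7250 × 0.196 = 1421 → 2084
20–39: 7450 × 0.961 = 7159
40–59: 4250 × 0.944 = 4012
60–79: 7250 × 0.96 = 6960
80+: 5800 × 0.977 + 8550 × 0.284 = 5667 + 2428 = 8095
Giving 2084 / 7159 / 4012 / 6960 / 8095.
After projecting period 2:
Births: 7159 × 0.156 = 1117 ; 4012 × 0.196 = 786 → 1903
20–39: 2084 × 0.961 = 2003
40–59: 7159 × 0.944 = 6758
60–79: 4012 × 0.96 = 3852
80+: 6960 × 0.977 + 8095 × 0.284 = 6800 + 2299 = 9099
Giving 1903 / 2003 / 6758 / 3852 / 9099.
Total after period 2: 1903 + 2003 + 6758 + 3852 + 9099 = 23615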